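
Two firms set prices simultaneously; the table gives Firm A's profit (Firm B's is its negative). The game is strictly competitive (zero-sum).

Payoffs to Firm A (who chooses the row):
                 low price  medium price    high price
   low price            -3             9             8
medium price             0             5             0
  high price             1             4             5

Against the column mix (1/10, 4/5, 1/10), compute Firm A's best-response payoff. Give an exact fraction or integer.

77/10

low price: (-3)·(1/10) + (9)·(4/5) + (8)·(1/10) = 77/10.
medium price: (0)·(1/10) + (5)·(4/5) + (0)·(1/10) = 4.
high price: (1)·(1/10) + (4)·(4/5) + (5)·(1/10) = 19/5.
The best pure response is low price with expected payoff 77/10.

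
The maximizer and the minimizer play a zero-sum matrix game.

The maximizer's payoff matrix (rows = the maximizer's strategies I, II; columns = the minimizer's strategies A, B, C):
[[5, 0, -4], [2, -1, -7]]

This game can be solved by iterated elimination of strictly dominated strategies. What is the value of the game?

-4

Column A is strictly dominated by B for the minimizer (0<5, -1<2); eliminate A.
Row II is strictly dominated by row I (0>-1, -4>-7); eliminate II.
Column B is strictly dominated by C for the minimizer (-4<0); eliminate B.
Only (I, C) remains, with payoff -4.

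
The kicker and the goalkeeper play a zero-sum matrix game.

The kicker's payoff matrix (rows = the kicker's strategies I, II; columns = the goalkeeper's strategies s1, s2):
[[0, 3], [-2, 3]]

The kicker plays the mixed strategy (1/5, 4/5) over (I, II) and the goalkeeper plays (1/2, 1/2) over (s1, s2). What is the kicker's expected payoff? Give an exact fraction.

Against (1/2, 1/2), each row's expected payoff is I: 3/2; II: 1/2.
Taking the (1/5, 4/5)-weighted average: (1/5)·(3/2) + (4/5)·(1/2) = 7/10.

7/10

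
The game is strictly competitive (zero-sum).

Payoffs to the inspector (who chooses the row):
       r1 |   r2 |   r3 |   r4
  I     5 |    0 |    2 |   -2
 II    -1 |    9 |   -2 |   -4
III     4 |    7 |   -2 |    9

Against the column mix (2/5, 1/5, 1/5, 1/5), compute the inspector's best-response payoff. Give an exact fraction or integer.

22/5

I: (5)·(2/5) + (0)·(1/5) + (2)·(1/5) + (-2)·(1/5) = 2.
II: (-1)·(2/5) + (9)·(1/5) + (-2)·(1/5) + (-4)·(1/5) = 1/5.
III: (4)·(2/5) + (7)·(1/5) + (-2)·(1/5) + (9)·(1/5) = 22/5.
The best pure response is III with expected payoff 22/5.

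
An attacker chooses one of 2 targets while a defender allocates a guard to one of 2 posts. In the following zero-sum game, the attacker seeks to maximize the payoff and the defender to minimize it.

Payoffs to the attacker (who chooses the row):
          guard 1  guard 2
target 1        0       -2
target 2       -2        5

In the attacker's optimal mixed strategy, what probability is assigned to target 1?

7/9

Row minima are -2 and -2, so the attacker's maximin is -2; column maxima are 0 and 5, so the defender's minimax is 0. These differ, so the equilibrium is in mixed strategies.
Let the attacker play target 1 with probability p. The defender is indifferent when −2(1−p) = −2p + 5(1−p), giving p = 7/9.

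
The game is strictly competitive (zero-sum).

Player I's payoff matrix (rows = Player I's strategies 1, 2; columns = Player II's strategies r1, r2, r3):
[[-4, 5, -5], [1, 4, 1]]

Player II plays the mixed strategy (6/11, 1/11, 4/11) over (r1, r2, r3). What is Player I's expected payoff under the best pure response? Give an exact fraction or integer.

14/11

1: (-4)·(6/11) + (5)·(1/11) + (-5)·(4/11) = -39/11.
2: (1)·(6/11) + (4)·(1/11) + (1)·(4/11) = 14/11.
The best pure response is 2 with expected payoff 14/11.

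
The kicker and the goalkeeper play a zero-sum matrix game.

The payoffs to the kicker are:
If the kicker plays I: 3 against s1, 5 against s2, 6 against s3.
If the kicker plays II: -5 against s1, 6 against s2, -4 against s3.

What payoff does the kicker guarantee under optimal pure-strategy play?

3

Row minima: 3, -5 → the kicker's maximin is 3.
Column maxima: 3, 6, 6 → the goalkeeper's minimax is 3.
They coincide at (I, s1), so the value is 3.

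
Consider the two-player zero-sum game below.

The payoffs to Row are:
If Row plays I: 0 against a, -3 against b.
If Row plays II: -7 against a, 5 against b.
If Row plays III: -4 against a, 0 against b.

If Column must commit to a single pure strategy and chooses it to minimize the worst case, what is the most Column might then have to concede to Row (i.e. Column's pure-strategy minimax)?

The worst case (largest entry) in each column is a: 0, b: 5.
The best (smallest) of these is 0.

0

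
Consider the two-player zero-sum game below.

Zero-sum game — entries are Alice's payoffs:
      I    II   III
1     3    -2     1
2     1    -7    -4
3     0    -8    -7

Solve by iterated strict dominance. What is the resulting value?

Row 3 is strictly dominated by row 1 (3>0, -2>-8, 1>-7); eliminate 3.
Column I is strictly dominated by II for Bob (-2<3, -7<1); eliminate I.
Column III is strictly dominated by II for Bob (-2<1, -7<-4); eliminate III.
Row 2 is strictly dominated by row 1 (-2>-7); eliminate 2.
Only (1, II) remains, with payoff -2.

-2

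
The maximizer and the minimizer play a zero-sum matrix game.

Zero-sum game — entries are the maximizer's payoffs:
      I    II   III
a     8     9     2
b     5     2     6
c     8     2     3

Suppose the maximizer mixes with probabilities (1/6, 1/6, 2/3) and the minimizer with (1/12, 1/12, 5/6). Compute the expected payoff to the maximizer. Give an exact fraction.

11/3

Against (1/12, 1/12, 5/6), each row's expected payoff is a: 37/12; b: 67/12; c: 10/3.
Taking the (1/6, 1/6, 2/3)-weighted average: (1/6)·(37/12) + (1/6)·(67/12) + (2/3)·(10/3) = 11/3.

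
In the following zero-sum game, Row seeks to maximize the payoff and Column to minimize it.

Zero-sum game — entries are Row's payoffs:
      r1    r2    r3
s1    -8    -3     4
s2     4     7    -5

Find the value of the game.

-8/7

Column r2 is strictly dominated by r1 for Column (it gives Row more in every row).
The remaining 2×2 game on (s1, s2) × (r1, r3) has no saddle point. Let Row play s1 with probability p; indifference gives −8p + 4(1−p) = 4p − 5(1−p), so p = 3/7.
Similarly Column's optimal q on r1 is 3/7, and the value is -8·(3/7) + (4)·(4/7) = -8/7.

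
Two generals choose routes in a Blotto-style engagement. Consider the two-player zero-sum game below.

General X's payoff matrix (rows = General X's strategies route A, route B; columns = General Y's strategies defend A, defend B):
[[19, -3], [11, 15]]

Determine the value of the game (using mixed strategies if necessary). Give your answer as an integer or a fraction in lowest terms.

Row minima are -3 and 11, so General X's maximin is 11; column maxima are 19 and 15, so General Y's minimax is 15. These differ, so the equilibrium is in mixed strategies.
Let General X play route A with probability p. General Y is indifferent when 19p + 11(1−p) = −3p + 15(1−p), giving p = 2/13.
Let General Y play defend A with probability q. General X is indifferent when 19q − 3(1−q) = 11q + 15(1−q), giving q = 9/13.
The value is 19·(9/13) + (-3)·(4/13) = 159/13.

159/13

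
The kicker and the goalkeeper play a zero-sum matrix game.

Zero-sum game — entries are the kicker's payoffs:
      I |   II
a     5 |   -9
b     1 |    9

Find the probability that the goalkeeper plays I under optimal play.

Row minima are -9 and 1, so the kicker's maximin is 1; column maxima are 5 and 9, so the goalkeeper's minimax is 5. These differ, so the equilibrium is in mixed strategies.
Let the goalkeeper play I with probability q. The kicker is indifferent when 5q − 9(1−q) = q + 9(1−q), giving q = 9/11.

9/11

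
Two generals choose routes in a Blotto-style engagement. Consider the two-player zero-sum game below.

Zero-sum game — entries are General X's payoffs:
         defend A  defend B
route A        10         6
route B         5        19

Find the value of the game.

Row minima are 6 and 5, so General X's maximin is 6; column maxima are 10 and 19, so General Y's minimax is 10. These differ, so the equilibrium is in mixed strategies.
Let General X play route A with probability p. General Y is indifferent when 10p + 5(1−p) = 6p + 19(1−p), giving p = 7/9.
Let General Y play defend A with probability q. General X is indifferent when 10q + 6(1−q) = 5q + 19(1−q), giving q = 13/18.
The value is 10·(13/18) + (6)·(5/18) = 80/9.

80/9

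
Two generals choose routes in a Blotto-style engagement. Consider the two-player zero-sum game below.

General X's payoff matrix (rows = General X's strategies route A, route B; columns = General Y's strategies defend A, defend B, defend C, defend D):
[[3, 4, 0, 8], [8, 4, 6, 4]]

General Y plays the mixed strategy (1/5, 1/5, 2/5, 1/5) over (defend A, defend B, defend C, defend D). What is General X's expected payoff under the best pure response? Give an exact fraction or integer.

route A: (3)·(1/5) + (4)·(1/5) + (0)·(2/5) + (8)·(1/5) = 3.
route B: (8)·(1/5) + (4)·(1/5) + (6)·(2/5) + (4)·(1/5) = 28/5.
The best pure response is route B with expected payoff 28/5.

28/5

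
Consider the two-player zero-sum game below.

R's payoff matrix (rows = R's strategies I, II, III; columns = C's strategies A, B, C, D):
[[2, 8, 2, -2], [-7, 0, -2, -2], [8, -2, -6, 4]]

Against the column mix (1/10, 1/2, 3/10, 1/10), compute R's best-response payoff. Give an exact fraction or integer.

23/5

I: (2)·(1/10) + (8)·(1/2) + (2)·(3/10) + (-2)·(1/10) = 23/5.
II: (-7)·(1/10) + (0)·(1/2) + (-2)·(3/10) + (-2)·(1/10) = -3/2.
III: (8)·(1/10) + (-2)·(1/2) + (-6)·(3/10) + (4)·(1/10) = -8/5.
The best pure response is I with expected payoff 23/5.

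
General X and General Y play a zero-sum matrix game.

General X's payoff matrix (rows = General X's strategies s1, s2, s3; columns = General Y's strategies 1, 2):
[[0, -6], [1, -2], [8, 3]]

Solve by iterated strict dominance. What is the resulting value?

3

Column 1 is strictly dominated by 2 for General Y (-6<0, -2<1, 3<8); eliminate 1.
Row s2 is strictly dominated by row s3 (3>-2); eliminate s2.
Row s1 is strictly dominated by row s3 (3>-6); eliminate s1.
Only (s3, 2) remains, with payoff 3.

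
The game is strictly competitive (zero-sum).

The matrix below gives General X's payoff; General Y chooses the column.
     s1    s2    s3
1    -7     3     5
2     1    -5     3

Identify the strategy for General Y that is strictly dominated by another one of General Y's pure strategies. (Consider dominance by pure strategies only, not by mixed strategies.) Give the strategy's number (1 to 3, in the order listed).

3

General Y prefers columns that give General X less. Compare s3 with s1: -7 < 5, 1 < 3.
So s1 strictly dominates s3 for General Y; s3 is strictly dominated.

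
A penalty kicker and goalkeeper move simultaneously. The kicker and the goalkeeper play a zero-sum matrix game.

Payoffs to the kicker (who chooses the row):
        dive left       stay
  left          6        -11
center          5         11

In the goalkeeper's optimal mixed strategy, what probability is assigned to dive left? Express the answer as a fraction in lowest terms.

22/23

Row minima are -11 and 5, so the kicker's maximin is 5; column maxima are 6 and 11, so the goalkeeper's minimax is 6. These differ, so the equilibrium is in mixed strategies.
Let the goalkeeper play dive left with probability q. The kicker is indifferent when 6q − 11(1−q) = 5q + 11(1−q), giving q = 22/23.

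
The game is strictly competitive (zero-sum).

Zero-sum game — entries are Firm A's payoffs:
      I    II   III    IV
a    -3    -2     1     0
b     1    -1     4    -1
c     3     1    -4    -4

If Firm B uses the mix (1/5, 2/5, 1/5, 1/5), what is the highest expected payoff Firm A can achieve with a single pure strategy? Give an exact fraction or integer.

a: (-3)·(1/5) + (-2)·(2/5) + (1)·(1/5) + (0)·(1/5) = -6/5.
b: (1)·(1/5) + (-1)·(2/5) + (4)·(1/5) + (-1)·(1/5) = 2/5.
c: (3)·(1/5) + (1)·(2/5) + (-4)·(1/5) + (-4)·(1/5) = -3/5.
The best pure response is b with expected payoff 2/5.

2/5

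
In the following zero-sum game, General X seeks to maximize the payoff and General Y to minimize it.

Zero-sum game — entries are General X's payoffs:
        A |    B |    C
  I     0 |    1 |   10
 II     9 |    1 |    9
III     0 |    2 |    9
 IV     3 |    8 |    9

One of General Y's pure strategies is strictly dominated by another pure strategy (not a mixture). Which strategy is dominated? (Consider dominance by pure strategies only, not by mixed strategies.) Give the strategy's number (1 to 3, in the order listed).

General Y prefers columns that give General X less. Compare C with B: 1 < 10, 1 < 9, 2 < 9, 8 < 9.
So B strictly dominates C for General Y; C is strictly dominated.

3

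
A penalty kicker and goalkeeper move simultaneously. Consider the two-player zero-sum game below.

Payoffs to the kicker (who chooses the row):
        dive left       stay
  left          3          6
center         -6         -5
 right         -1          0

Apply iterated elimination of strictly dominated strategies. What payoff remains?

Row right is strictly dominated by row left (3>-1, 6>0); eliminate right.
Row center is strictly dominated by row left (3>-6, 6>-5); eliminate center.
Column stay is strictly dominated by dive left for the goalkeeper (3<6); eliminate stay.
Only (left, dive left) remains, with payoff 3.

3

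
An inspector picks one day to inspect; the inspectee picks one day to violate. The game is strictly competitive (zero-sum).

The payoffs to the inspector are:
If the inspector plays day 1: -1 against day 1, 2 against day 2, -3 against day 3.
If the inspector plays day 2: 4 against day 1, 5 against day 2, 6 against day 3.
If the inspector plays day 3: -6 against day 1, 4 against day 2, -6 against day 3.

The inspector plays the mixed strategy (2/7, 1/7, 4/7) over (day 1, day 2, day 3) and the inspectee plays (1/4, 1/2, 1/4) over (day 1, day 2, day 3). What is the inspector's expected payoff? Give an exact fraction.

1/7

Against (1/4, 1/2, 1/4), each row's expected payoff is day 1: 0; day 2: 5; day 3: -1.
Taking the (2/7, 1/7, 4/7)-weighted average: (2/7)·(0) + (1/7)·(5) + (4/7)·(-1) = 1/7.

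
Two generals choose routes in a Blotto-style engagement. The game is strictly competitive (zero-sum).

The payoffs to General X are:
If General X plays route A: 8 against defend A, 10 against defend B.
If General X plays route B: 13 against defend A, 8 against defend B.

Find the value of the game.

Row minima are 8 and 8, so General X's maximin is 8; column maxima are 13 and 10, so General Y's minimax is 10. These differ, so the equilibrium is in mixed strategies.
Let General X play route A with probability p. General Y is indifferent when 8p + 13(1−p) = 10p + 8(1−p), giving p = 5/7.
Let General Y play defend A with probability q. General X is indifferent when 8q + 10(1−q) = 13q + 8(1−q), giving q = 2/7.
The value is 8·(2/7) + (10)·(5/7) = 66/7.

66/7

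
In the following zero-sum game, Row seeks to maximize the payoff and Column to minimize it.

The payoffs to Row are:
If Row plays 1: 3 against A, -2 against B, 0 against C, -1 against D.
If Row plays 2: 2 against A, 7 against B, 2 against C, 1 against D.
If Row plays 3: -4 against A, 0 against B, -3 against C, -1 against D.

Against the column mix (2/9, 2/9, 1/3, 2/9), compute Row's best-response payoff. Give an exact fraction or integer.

26/9

1: (3)·(2/9) + (-2)·(2/9) + (0)·(1/3) + (-1)·(2/9) = 0.
2: (2)·(2/9) + (7)·(2/9) + (2)·(1/3) + (1)·(2/9) = 26/9.
3: (-4)·(2/9) + (0)·(2/9) + (-3)·(1/3) + (-1)·(2/9) = -19/9.
The best pure response is 2 with expected payoff 26/9.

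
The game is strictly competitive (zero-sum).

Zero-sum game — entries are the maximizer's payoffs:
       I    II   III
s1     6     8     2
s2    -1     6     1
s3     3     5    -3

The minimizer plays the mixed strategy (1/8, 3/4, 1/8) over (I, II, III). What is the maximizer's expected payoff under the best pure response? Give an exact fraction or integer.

s1: (6)·(1/8) + (8)·(3/4) + (2)·(1/8) = 7.
s2: (-1)·(1/8) + (6)·(3/4) + (1)·(1/8) = 9/2.
s3: (3)·(1/8) + (5)·(3/4) + (-3)·(1/8) = 15/4.
The best pure response is s1 with expected payoff 7.

7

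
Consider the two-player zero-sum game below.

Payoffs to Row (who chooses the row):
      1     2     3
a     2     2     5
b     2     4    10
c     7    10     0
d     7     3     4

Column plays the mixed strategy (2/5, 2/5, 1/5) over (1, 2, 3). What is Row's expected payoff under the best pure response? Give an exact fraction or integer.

a: (2)·(2/5) + (2)·(2/5) + (5)·(1/5) = 13/5.
b: (2)·(2/5) + (4)·(2/5) + (10)·(1/5) = 22/5.
c: (7)·(2/5) + (10)·(2/5) + (0)·(1/5) = 34/5.
d: (7)·(2/5) + (3)·(2/5) + (4)·(1/5) = 24/5.
The best pure response is c with expected payoff 34/5.

34/5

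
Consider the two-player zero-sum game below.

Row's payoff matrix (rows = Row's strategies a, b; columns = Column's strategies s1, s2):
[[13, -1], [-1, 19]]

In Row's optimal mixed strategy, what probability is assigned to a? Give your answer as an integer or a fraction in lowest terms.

Row minima are -1 and -1, so Row's maximin is -1; column maxima are 13 and 19, so Column's minimax is 13. These differ, so the equilibrium is in mixed strategies.
Let Row play a with probability p. Column is indifferent when 13p − (1−p) = −p + 19(1−p), giving p = 10/17.

10/17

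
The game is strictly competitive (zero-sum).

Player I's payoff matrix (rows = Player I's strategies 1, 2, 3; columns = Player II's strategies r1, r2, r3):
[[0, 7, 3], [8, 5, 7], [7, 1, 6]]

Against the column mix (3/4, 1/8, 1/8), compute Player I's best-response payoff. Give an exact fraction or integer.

15/2

1: (0)·(3/4) + (7)·(1/8) + (3)·(1/8) = 5/4.
2: (8)·(3/4) + (5)·(1/8) + (7)·(1/8) = 15/2.
3: (7)·(3/4) + (1)·(1/8) + (6)·(1/8) = 49/8.
The best pure response is 2 with expected payoff 15/2.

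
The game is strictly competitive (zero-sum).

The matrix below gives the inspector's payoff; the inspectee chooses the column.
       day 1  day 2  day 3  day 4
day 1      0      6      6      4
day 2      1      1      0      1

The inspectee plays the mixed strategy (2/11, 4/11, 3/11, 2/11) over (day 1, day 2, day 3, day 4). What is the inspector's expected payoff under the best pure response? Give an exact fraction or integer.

50/11

day 1: (0)·(2/11) + (6)·(4/11) + (6)·(3/11) + (4)·(2/11) = 50/11.
day 2: (1)·(2/11) + (1)·(4/11) + (0)·(3/11) + (1)·(2/11) = 8/11.
The best pure response is day 1 with expected payoff 50/11.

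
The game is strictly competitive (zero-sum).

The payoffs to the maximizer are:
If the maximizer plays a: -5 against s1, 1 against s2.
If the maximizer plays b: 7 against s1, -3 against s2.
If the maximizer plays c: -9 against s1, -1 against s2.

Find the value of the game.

-1/2

Row c is strictly dominated by row a, so the maximizer never plays it.
The remaining 2×2 game on (a, b) × (s1, s2) has no saddle point. Let the maximizer play a with probability p; indifference gives −5p + 7(1−p) = p − 3(1−p), so p = 5/8.
Similarly the minimizer's optimal q on s1 is 1/4, and the value is -5·(1/4) + (1)·(3/4) = -1/2.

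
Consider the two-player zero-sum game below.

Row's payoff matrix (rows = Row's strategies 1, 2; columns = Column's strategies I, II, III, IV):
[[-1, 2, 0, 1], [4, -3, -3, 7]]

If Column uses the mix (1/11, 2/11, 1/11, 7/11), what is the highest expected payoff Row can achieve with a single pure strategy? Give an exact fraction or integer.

1: (-1)·(1/11) + (2)·(2/11) + (0)·(1/11) + (1)·(7/11) = 10/11.
2: (4)·(1/11) + (-3)·(2/11) + (-3)·(1/11) + (7)·(7/11) = 4.
The best pure response is 2 with expected payoff 4.

4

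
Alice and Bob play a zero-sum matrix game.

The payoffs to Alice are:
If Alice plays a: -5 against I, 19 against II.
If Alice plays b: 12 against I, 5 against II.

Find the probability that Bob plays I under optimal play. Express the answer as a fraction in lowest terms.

14/31

Row minima are -5 and 5, so Alice's maximin is 5; column maxima are 12 and 19, so Bob's minimax is 12. These differ, so the equilibrium is in mixed strategies.
Let Bob play I with probability q. Alice is indifferent when −5q + 19(1−q) = 12q + 5(1−q), giving q = 14/31.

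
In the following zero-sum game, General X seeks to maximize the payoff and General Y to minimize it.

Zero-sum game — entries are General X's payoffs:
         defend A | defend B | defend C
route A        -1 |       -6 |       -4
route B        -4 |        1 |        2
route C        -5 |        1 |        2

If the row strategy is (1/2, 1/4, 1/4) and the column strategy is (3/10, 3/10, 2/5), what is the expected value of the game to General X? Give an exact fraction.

-79/40

Against (3/10, 3/10, 2/5), each row's expected payoff is route A: -37/10; route B: -1/10; route C: -2/5.
Taking the (1/2, 1/4, 1/4)-weighted average: (1/2)·(-37/10) + (1/4)·(-1/10) + (1/4)·(-2/5) = -79/40.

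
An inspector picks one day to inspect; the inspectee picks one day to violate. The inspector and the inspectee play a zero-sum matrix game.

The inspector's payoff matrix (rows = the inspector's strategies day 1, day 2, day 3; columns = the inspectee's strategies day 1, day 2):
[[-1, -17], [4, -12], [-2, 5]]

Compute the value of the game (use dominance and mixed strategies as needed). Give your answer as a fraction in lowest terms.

Row day 1 is strictly dominated by row day 2, so the inspector never plays it.
The remaining 2×2 game on (day 2, day 3) × (day 1, day 2) has no saddle point. Let the inspector play day 2 with probability p; indifference gives 4p − 2(1−p) = −12p + 5(1−p), so p = 7/23.
Similarly the inspectee's optimal q on day 1 is 17/23, and the value is 4·(17/23) + (-12)·(6/23) = -4/23.

-4/23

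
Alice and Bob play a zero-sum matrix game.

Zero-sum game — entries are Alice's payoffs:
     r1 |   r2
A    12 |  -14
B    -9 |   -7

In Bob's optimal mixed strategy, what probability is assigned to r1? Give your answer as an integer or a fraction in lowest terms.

Row minima are -14 and -9, so Alice's maximin is -9; column maxima are 12 and -7, so Bob's minimax is -7. These differ, so the equilibrium is in mixed strategies.
Let Bob play r1 with probability q. Alice is indifferent when 12q − 14(1−q) = −9q − 7(1−q), giving q = 1/4.

1/4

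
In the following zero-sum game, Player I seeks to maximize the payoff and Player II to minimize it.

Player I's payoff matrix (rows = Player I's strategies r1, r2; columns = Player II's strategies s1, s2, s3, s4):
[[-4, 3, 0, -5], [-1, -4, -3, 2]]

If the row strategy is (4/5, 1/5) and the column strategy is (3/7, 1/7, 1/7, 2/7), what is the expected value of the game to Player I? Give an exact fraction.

Against (3/7, 1/7, 1/7, 2/7), each row's expected payoff is r1: -19/7; r2: -6/7.
Taking the (4/5, 1/5)-weighted average: (4/5)·(-19/7) + (1/5)·(-6/7) = -82/35.

-82/35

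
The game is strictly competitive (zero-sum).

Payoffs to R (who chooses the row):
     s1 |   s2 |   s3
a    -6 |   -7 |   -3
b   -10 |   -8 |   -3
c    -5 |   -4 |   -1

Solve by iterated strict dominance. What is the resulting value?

-5

Row b is strictly dominated by row c (-5>-10, -4>-8, -1>-3); eliminate b.
Column s3 is strictly dominated by s1 for C (-6<-3, -5<-1); eliminate s3.
Row a is strictly dominated by row c (-5>-6, -4>-7); eliminate a.
Column s2 is strictly dominated by s1 for C (-5<-4); eliminate s2.
Only (c, s1) remains, with payoff -5.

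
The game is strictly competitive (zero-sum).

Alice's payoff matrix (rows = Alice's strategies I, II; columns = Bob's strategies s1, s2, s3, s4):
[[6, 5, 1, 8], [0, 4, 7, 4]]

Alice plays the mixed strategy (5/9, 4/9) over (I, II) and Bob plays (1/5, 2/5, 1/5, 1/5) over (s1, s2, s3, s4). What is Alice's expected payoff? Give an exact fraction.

Against (1/5, 2/5, 1/5, 1/5), each row's expected payoff is I: 5; II: 19/5.
Taking the (5/9, 4/9)-weighted average: (5/9)·(5) + (4/9)·(19/5) = 67/15.

67/15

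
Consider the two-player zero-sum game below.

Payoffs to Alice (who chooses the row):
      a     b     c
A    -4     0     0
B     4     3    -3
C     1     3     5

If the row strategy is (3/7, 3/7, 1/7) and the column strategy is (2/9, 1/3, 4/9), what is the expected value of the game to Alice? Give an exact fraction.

22/63

Against (2/9, 1/3, 4/9), each row's expected payoff is A: -8/9; B: 5/9; C: 31/9.
Taking the (3/7, 3/7, 1/7)-weighted average: (3/7)·(-8/9) + (3/7)·(5/9) + (1/7)·(31/9) = 22/63.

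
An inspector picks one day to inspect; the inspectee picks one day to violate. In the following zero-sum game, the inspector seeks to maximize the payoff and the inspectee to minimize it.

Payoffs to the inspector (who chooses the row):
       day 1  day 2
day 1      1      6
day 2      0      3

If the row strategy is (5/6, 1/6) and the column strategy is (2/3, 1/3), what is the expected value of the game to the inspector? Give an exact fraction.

43/18

Against (2/3, 1/3), each row's expected payoff is day 1: 8/3; day 2: 1.
Taking the (5/6, 1/6)-weighted average: (5/6)·(8/3) + (1/6)·(1) = 43/18.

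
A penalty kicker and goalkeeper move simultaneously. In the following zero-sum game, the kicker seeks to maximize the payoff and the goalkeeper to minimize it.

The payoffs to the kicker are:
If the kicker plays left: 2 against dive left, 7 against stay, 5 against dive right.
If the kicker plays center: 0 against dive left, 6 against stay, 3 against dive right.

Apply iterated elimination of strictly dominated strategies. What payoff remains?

Row center is strictly dominated by row left (2>0, 7>6, 5>3); eliminate center.
Column dive right is strictly dominated by dive left for the goalkeeper (2<5); eliminate dive right.
Column stay is strictly dominated by dive left for the goalkeeper (2<7); eliminate stay.
Only (left, dive left) remains, with payoff 2.

2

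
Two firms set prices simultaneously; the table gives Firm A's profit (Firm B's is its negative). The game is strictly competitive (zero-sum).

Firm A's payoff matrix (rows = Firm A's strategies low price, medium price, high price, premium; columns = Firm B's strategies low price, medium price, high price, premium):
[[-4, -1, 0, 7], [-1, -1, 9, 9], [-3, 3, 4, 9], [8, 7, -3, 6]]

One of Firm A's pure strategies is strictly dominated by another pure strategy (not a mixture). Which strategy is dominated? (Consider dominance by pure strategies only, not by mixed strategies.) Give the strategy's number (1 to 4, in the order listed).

Compare low price with high price: -3 > -4, 3 > -1, 4 > 0, 9 > 7.
So high price strictly dominates low price for Firm A; low price is strictly dominated.

1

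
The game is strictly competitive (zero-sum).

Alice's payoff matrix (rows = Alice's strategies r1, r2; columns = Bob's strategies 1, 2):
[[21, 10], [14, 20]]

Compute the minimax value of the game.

280/17

Row minima are 10 and 14, so Alice's maximin is 14; column maxima are 21 and 20, so Bob's minimax is 20. These differ, so the equilibrium is in mixed strategies.
Let Alice play r1 with probability p. Bob is indifferent when 21p + 14(1−p) = 10p + 20(1−p), giving p = 6/17.
Let Bob play 1 with probability q. Alice is indifferent when 21q + 10(1−q) = 14q + 20(1−q), giving q = 10/17.
The value is 21·(10/17) + (10)·(7/17) = 280/17.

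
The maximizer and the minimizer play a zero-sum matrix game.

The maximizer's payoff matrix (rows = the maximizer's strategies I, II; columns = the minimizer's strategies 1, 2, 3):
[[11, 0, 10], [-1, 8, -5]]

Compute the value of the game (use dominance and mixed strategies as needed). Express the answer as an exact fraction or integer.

Column 1 is strictly dominated by 3 for the minimizer (it gives the maximizer more in every row).
The remaining 2×2 game on (I, II) × (2, 3) has no saddle point. Let the maximizer play I with probability p; indifference gives 8(1−p) = 10p − 5(1−p), so p = 13/23.
Similarly the minimizer's optimal q on 2 is 15/23, and the value is 0·(15/23) + (10)·(8/23) = 80/23.

80/23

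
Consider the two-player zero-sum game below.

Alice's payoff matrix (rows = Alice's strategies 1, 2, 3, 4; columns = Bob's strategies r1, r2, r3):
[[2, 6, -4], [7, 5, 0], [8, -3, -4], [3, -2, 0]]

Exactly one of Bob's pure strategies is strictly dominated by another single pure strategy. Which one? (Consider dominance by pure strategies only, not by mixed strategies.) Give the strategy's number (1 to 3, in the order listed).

1

Bob prefers columns that give Alice less. Compare r1 with r3: -4 < 2, 0 < 7, -4 < 8, 0 < 3.
So r3 strictly dominates r1 for Bob; r1 is strictly dominated.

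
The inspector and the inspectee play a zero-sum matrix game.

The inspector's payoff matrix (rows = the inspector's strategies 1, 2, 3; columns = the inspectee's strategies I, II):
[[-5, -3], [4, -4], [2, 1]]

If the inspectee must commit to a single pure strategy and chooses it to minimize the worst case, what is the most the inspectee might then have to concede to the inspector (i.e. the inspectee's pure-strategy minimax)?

1

The worst case (largest entry) in each column is I: 4, II: 1.
The best (smallest) of these is 1.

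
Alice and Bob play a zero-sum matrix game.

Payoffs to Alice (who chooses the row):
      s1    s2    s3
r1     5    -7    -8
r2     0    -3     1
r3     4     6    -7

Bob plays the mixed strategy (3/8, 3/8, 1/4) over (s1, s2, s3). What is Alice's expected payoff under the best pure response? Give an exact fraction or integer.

r1: (5)·(3/8) + (-7)·(3/8) + (-8)·(1/4) = -11/4.
r2: (0)·(3/8) + (-3)·(3/8) + (1)·(1/4) = -7/8.
r3: (4)·(3/8) + (6)·(3/8) + (-7)·(1/4) = 2.
The best pure response is r3 with expected payoff 2.

2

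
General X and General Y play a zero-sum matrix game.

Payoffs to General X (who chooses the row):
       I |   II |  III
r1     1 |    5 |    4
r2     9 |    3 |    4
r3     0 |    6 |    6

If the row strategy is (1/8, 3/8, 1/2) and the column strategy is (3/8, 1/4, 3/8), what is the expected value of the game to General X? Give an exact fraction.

35/8

Against (3/8, 1/4, 3/8), each row's expected payoff is r1: 25/8; r2: 45/8; r3: 15/4.
Taking the (1/8, 3/8, 1/2)-weighted average: (1/8)·(25/8) + (3/8)·(45/8) + (1/2)·(15/4) = 35/8.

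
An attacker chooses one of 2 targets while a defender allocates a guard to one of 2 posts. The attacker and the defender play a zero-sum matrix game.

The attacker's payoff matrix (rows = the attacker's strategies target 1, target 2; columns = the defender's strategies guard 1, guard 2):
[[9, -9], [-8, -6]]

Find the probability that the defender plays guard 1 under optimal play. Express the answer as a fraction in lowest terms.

3/20

Row minima are -9 and -8, so the attacker's maximin is -8; column maxima are 9 and -6, so the defender's minimax is -6. These differ, so the equilibrium is in mixed strategies.
Let the defender play guard 1 with probability q. The attacker is indifferent when 9q − 9(1−q) = −8q − 6(1−q), giving q = 3/20.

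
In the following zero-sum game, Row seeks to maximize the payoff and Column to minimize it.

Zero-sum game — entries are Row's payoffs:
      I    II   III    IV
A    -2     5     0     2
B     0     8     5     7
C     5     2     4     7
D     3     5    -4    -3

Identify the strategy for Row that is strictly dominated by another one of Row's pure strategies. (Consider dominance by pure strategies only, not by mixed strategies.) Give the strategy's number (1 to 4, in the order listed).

1

Compare A with B: 0 > -2, 8 > 5, 5 > 0, 7 > 2.
So B strictly dominates A for Row; A is strictly dominated.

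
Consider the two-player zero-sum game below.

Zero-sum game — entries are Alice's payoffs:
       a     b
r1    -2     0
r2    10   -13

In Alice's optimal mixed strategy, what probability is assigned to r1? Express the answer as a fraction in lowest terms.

Row minima are -2 and -13, so Alice's maximin is -2; column maxima are 10 and 0, so Bob's minimax is 0. These differ, so the equilibrium is in mixed strategies.
Let Alice play r1 with probability p. Bob is indifferent when −2p + 10(1−p) = −13(1−p), giving p = 23/25.

23/25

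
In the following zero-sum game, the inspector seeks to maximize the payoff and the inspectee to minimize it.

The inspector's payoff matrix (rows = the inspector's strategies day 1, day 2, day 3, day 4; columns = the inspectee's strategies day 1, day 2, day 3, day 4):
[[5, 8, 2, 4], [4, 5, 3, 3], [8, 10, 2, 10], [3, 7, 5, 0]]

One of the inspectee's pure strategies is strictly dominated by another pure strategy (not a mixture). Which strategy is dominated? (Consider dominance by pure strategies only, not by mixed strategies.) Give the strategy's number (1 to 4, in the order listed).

2

The inspectee prefers columns that give the inspector less. Compare day 2 with day 1: 5 < 8, 4 < 5, 8 < 10, 3 < 7.
So day 1 strictly dominates day 2 for the inspectee; day 2 is strictly dominated.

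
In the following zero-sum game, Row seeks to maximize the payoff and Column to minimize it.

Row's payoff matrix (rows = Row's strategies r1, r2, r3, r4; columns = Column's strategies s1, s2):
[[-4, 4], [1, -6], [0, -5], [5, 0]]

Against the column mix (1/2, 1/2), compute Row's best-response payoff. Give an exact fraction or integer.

r1: (-4)·(1/2) + (4)·(1/2) = 0.
r2: (1)·(1/2) + (-6)·(1/2) = -5/2.
r3: (0)·(1/2) + (-5)·(1/2) = -5/2.
r4: (5)·(1/2) + (0)·(1/2) = 5/2.
The best pure response is r4 with expected payoff 5/2.

5/2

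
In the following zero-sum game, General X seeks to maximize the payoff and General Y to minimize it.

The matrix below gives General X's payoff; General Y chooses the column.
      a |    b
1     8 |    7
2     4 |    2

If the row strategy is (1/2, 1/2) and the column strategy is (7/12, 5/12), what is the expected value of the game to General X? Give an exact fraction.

Against (7/12, 5/12), each row's expected payoff is 1: 91/12; 2: 19/6.
Taking the (1/2, 1/2)-weighted average: (1/2)·(91/12) + (1/2)·(19/6) = 43/8.

43/8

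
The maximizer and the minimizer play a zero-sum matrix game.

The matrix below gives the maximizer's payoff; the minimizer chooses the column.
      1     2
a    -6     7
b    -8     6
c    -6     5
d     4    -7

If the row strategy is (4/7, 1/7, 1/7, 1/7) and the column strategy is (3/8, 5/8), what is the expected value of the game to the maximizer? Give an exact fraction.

Against (3/8, 5/8), each row's expected payoff is a: 17/8; b: 3/4; c: 7/8; d: -23/8.
Taking the (4/7, 1/7, 1/7, 1/7)-weighted average: (4/7)·(17/8) + (1/7)·(3/4) + (1/7)·(7/8) + (1/7)·(-23/8) = 29/28.

29/28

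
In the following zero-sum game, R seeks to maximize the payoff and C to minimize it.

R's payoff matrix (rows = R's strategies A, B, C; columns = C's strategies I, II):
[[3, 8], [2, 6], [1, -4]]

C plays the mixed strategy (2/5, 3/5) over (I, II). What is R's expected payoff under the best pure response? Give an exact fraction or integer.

A: (3)·(2/5) + (8)·(3/5) = 6.
B: (2)·(2/5) + (6)·(3/5) = 22/5.
C: (1)·(2/5) + (-4)·(3/5) = -2.
The best pure response is A with expected payoff 6.

6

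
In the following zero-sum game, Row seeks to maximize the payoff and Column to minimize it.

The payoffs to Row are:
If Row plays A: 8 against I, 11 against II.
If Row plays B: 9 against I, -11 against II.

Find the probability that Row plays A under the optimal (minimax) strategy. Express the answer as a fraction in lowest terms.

Row minima are 8 and -11, so Row's maximin is 8; column maxima are 9 and 11, so Column's minimax is 9. These differ, so the equilibrium is in mixed strategies.
Let Row play A with probability p. Column is indifferent when 8p + 9(1−p) = 11p − 11(1−p), giving p = 20/23.

20/23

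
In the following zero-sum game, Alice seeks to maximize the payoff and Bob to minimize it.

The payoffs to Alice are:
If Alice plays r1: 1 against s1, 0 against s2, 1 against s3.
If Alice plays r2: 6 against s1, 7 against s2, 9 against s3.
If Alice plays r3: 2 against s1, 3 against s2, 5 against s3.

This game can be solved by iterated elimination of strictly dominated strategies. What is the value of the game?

6

Row r3 is strictly dominated by row r2 (6>2, 7>3, 9>5); eliminate r3.
Row r1 is strictly dominated by row r2 (6>1, 7>0, 9>1); eliminate r1.
Column s2 is strictly dominated by s1 for Bob (6<7); eliminate s2.
Column s3 is strictly dominated by s1 for Bob (6<9); eliminate s3.
Only (r2, s1) remains, with payoff 6.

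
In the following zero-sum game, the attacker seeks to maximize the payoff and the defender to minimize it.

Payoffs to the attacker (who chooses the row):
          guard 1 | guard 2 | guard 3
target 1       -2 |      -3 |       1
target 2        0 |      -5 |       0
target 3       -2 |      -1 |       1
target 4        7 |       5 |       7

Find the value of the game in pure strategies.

5

Row minima: -3, -5, -2, 5 → the attacker's maximin is 5.
Column maxima: 7, 5, 7 → the defender's minimax is 5.
They coincide at (target 4, guard 2), so the value is 5.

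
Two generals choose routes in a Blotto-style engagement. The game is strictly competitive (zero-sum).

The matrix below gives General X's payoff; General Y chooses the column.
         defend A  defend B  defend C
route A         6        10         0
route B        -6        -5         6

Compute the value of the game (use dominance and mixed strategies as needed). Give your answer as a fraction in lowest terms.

Column defend B is strictly dominated by defend A for General Y (it gives General X more in every row).
The remaining 2×2 game on (route A, route B) × (defend A, defend C) has no saddle point. Let General X play route A with probability p; indifference gives 6p − 6(1−p) = 6(1−p), so p = 2/3.
Similarly General Y's optimal q on defend A is 1/3, and the value is 6·(1/3) + (0)·(2/3) = 2.

2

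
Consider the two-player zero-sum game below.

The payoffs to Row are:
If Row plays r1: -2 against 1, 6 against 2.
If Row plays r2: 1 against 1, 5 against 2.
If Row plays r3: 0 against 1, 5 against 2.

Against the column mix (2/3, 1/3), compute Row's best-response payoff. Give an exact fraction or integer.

r1: (-2)·(2/3) + (6)·(1/3) = 2/3.
r2: (1)·(2/3) + (5)·(1/3) = 7/3.
r3: (0)·(2/3) + (5)·(1/3) = 5/3.
The best pure response is r2 with expected payoff 7/3.

7/3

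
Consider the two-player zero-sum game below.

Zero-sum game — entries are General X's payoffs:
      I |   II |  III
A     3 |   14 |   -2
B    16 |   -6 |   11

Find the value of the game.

142/33

Column I is strictly dominated by III for General Y (it gives General X more in every row).
The remaining 2×2 game on (A, B) × (II, III) has no saddle point. Let General X play A with probability p; indifference gives 14p − 6(1−p) = −2p + 11(1−p), so p = 17/33.
Similarly General Y's optimal q on II is 13/33, and the value is 14·(13/33) + (-2)·(20/33) = 142/33.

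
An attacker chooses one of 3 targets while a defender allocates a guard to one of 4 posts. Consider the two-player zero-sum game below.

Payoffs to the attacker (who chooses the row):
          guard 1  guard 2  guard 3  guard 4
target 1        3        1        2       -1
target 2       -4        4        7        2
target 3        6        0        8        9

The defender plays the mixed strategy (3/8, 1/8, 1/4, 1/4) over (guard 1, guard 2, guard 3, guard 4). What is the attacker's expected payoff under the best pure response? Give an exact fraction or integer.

13/2

target 1: (3)·(3/8) + (1)·(1/8) + (2)·(1/4) + (-1)·(1/4) = 3/2.
target 2: (-4)·(3/8) + (4)·(1/8) + (7)·(1/4) + (2)·(1/4) = 5/4.
target 3: (6)·(3/8) + (0)·(1/8) + (8)·(1/4) + (9)·(1/4) = 13/2.
The best pure response is target 3 with expected payoff 13/2.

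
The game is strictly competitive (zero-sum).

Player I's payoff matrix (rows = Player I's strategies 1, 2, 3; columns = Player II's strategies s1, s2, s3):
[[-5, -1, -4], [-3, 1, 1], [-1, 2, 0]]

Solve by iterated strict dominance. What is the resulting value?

-1

Column s3 is strictly dominated by s1 for Player II (-5<-4, -3<1, -1<0); eliminate s3.
Column s2 is strictly dominated by s1 for Player II (-5<-1, -3<1, -1<2); eliminate s2.
Row 2 is strictly dominated by row 3 (-1>-3); eliminate 2.
Row 1 is strictly dominated by row 3 (-1>-5); eliminate 1.
Only (3, s1) remains, with payoff -1.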